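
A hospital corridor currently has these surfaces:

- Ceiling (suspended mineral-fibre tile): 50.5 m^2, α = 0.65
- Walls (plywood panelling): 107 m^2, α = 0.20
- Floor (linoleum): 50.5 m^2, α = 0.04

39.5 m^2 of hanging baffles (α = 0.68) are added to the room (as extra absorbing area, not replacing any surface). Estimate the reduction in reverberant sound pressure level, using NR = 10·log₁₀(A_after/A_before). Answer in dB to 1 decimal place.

A_before = Σ Sᵢαᵢ = 50.5*0.65 + 107*0.20 + 50.5*0.04 = 56.245 sabins.
Treatment contributes 39.5·0.68 = 26.860 sabins.
A_after = 56.245 + 26.860 = 83.105 sabins.
Reduction = 10 log₁₀(A_after/A_before) = 10 log₁₀(1.4776) = 1.7 dB.

1.7 dB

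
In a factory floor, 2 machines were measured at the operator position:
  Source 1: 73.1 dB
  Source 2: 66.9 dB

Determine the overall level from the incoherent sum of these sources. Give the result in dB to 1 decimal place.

Σ 10^(Lᵢ/10) = 2.532e+07.
Combined level = 10 log₁₀(2.532e+07) = 74.0 dB.

74.0 dB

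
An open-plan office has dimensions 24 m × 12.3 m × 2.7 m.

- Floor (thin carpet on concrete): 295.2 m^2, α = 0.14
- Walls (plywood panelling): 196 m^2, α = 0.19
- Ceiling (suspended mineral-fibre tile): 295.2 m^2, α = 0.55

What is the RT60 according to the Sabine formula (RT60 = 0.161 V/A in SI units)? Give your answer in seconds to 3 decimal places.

0.533 s

A = Σ Sᵢαᵢ = 295.2·0.14 + 196·0.19 + 295.2·0.55 = 240.928 sabins.
Room volume: 797.04 m³.
Sabine: RT60 = 0.161 × 797.04 / 240.928 = 0.533 s.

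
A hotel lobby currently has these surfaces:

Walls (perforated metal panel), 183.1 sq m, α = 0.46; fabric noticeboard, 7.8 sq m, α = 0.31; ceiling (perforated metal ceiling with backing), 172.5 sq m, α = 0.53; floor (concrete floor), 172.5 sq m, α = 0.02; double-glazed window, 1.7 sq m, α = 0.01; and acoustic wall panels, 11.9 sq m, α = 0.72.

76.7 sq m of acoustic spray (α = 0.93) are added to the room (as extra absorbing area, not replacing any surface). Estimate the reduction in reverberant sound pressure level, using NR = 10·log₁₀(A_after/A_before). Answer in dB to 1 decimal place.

Summing Sᵢαᵢ: 84.226 + 2.418 + 91.425 + 3.450 + 0.017 + 8.568 → A_before = 190.104 sabins.
Treatment contributes 76.7·0.93 = 71.331 sabins.
A_after = 190.104 + 71.331 = 261.435 sabins.
Reduction = 10 log₁₀(A_after/A_before) = 10 log₁₀(1.3752) = 1.4 dB.

1.4 dB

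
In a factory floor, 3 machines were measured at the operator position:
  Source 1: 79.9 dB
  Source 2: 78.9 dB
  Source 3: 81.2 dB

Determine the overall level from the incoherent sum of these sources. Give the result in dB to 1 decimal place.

84.9 dB

Converting to relative power and adding: 10^(79.9/10) + 10^(78.9/10) + 10^(81.2/10) = 3.072e+08.
Back to dB: 10·log₁₀ Σ = 84.9 dB.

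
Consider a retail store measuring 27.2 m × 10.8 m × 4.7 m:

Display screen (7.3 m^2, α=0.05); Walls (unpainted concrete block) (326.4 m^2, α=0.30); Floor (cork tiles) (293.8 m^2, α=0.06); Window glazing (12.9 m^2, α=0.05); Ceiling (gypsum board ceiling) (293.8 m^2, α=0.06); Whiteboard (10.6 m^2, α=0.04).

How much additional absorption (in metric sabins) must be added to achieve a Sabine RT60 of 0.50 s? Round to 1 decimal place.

Total absorption A₁ = 7.3×0.05 + 326.4×0.30 + 293.8×0.06 + 12.9×0.05 + 293.8×0.06 + 10.6×0.04
  = 0.365 + 97.920 + 17.628 + 0.645 + 17.628 + 0.424 = 134.610 m^2 sabins.
For T = 0.50 s, need A₂ = 0.161·V/T = 0.161·1380.672/0.50 = 444.576 sabins.
Additional absorption ΔA = 444.576 − 134.610 = 310.0 sabins.

310.0 sabins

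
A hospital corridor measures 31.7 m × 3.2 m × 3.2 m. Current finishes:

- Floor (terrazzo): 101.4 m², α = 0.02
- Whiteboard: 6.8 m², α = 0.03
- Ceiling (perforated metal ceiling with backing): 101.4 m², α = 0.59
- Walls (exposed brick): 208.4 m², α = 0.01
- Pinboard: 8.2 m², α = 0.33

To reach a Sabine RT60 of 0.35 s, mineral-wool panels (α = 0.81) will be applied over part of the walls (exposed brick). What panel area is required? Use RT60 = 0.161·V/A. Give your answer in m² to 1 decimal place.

103.1

A₁ = Σ Sᵢαᵢ = 101.4×0.02 + 6.8×0.03 + 101.4×0.59 + 208.4×0.01 + 8.2×0.33 = 66.848 sabins.
V = 324.608 m³. Target absorption A₂ = 0.161 × 324.608 / 0.35 = 149.320 sabins.
ΔA needed = 149.320 − 66.848 = 82.472 sabins.
Net gain per m²: Δα = 0.81 − 0.01 = 0.80.
Area = ΔA/Δα = 82.472/0.80 = 103.1 m².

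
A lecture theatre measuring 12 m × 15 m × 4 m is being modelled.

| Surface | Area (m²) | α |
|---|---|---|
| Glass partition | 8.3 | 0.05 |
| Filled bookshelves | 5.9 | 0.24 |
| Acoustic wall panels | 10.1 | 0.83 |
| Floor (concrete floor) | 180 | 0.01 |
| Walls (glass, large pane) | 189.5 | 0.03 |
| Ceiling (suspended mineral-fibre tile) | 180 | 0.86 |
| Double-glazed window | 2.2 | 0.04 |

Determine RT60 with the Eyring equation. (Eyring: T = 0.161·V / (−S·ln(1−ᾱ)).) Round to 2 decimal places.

Total surface area S = 8.3 + 5.9 + 10.1 + 180 + 189.5 + 180 + 2.2 = 576.0 m².
Absorption A = 8.3×0.05 + 5.9×0.24 + 10.1×0.83 + 180×0.01 + 189.5×0.03 + 180×0.86 + 2.2×0.04 = 172.587 sabins.
ᾱ = 172.587 / 576.0 = 0.2996.
−S·ln(1−ᾱ) = −576.0 × ln(1 − 0.2996) = 205.116.
V = 12 × 15 × 4 = 720 m³.
T = 0.161·V/[−S·ln(1−ᾱ)] = 0.161·720/205.116 = 0.57 s.

0.57 s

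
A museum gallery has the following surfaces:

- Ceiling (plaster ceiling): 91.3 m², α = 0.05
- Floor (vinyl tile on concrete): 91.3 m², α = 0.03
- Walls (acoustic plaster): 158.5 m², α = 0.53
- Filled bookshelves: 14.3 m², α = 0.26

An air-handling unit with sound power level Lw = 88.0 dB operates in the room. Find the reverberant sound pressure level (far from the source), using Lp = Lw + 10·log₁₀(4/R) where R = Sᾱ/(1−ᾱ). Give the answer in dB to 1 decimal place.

A = 95.027 sabins; S = 355.4 m².
ᾱ = 95.027/355.4 = 0.2674; R = Sᾱ/(1−ᾱ) = 95.027/(1−0.2674) = 129.712 m².
Lp = 88.0 + 10·log₁₀(4/129.712) = 88.0 + (-15.11) = 72.9 dB.

72.9 dB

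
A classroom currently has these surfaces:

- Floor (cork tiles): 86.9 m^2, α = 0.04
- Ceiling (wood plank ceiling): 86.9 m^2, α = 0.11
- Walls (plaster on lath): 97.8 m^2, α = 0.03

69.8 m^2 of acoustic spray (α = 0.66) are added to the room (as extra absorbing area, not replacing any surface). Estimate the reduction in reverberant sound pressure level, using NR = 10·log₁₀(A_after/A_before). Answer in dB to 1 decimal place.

5.9 dB

Total absorption A_before = 86.9·0.04 + 86.9·0.11 + 97.8·0.03
  = 3.476 + 9.559 + 2.934 = 15.969 m^2 sabins.
Added absorption = 69.8 × 0.66 = 46.068 sabins.
New total A_after = 62.037 sabins.
NR = 10·log₁₀(62.037/15.969) = 5.9 dB.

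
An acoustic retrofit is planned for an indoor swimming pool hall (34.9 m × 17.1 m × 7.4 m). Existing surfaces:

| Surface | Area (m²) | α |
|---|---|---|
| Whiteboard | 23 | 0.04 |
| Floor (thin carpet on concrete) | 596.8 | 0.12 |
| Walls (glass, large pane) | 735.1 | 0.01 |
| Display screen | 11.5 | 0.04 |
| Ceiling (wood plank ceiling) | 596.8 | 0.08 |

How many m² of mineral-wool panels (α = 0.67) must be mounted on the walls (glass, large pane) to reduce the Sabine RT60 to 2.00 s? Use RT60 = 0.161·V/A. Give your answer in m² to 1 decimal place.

Summing Sᵢαᵢ: 0.920 + 71.616 + 7.351 + 0.460 + 47.744 → A₁ = 128.091 sabins.
V = 4416.246 m³. Target absorption A₂ = 0.161 × 4416.246 / 2.00 = 355.508 sabins.
ΔA needed = 355.508 − 128.091 = 227.417 sabins.
Net gain per m²: Δα = 0.67 − 0.01 = 0.66.
Panel area = 227.417 / 0.66 = 344.6 m².

344.6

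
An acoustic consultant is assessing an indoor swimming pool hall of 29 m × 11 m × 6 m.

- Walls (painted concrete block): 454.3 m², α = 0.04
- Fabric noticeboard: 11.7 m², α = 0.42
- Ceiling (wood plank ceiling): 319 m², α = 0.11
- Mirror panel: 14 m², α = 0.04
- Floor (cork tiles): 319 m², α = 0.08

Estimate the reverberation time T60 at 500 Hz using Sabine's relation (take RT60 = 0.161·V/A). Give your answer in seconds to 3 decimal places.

3.657 s

Total absorption A = 454.3*0.04 + 11.7*0.42 + 319*0.11 + 14*0.04 + 319*0.08
  = 18.172 + 4.914 + 35.090 + 0.560 + 25.520 = 84.256 m² sabins.
Volume V = 29 × 11 × 6 = 1914 m³.
Sabine: RT60 = 0.161 × 1914 / 84.256 = 3.657 s.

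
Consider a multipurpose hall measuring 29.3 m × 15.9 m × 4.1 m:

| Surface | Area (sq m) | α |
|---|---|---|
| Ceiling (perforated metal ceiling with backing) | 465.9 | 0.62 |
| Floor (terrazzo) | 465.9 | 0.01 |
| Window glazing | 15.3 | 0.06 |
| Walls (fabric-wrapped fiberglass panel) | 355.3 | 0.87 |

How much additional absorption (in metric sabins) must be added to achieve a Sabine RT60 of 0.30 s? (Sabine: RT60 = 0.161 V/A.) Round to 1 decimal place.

Summing Sᵢαᵢ: 288.858 + 4.659 + 0.918 + 309.111 → A₁ = 603.546 sabins.
For T = 0.30 s, need A₂ = 0.161·V/T = 0.161·1910.067/0.30 = 1025.069 sabins.
Additional absorption ΔA = 1025.069 − 603.546 = 421.5 sabins.

421.5 sabins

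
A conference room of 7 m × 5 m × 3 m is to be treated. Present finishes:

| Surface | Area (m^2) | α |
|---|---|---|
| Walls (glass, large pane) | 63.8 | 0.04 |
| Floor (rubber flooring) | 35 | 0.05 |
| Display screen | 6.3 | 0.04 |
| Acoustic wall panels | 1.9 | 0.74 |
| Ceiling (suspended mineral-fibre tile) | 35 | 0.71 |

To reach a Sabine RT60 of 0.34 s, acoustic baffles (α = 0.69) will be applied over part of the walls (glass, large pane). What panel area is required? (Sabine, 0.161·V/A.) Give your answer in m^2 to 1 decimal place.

29.1

Total absorption A₁ = 63.8*0.04 + 35*0.05 + 6.3*0.04 + 1.9*0.74 + 35*0.71
  = 2.552 + 1.750 + 0.252 + 1.406 + 24.850 = 30.810 m^2 sabins.
Required A₂ = 0.161·105/0.34 = 49.721 sabins.
ΔA needed = 49.721 − 30.810 = 18.911 sabins.
Net gain per m^2: Δα = 0.69 − 0.04 = 0.65.
Panel area = 18.911 / 0.65 = 29.1 m^2.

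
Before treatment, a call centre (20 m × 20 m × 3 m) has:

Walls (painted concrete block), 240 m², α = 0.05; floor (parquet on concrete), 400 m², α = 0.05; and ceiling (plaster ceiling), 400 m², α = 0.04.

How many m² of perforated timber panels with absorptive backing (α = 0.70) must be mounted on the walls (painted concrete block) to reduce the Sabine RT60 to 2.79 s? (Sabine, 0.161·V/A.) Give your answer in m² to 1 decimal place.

32.7

Summing Sᵢαᵢ: 12.000 + 20.000 + 16.000 → A₁ = 48.000 sabins.
V = 1200 m³. Target absorption A₂ = 0.161 × 1200 / 2.79 = 69.247 sabins.
Absorption to add: 69.247 − 48.000 = 21.247 sabins.
Each m² of panel replacing the walls (painted concrete block) adds (0.70 − 0.05) = 0.65 sabins.
Area = ΔA/Δα = 21.247/0.65 = 32.7 m².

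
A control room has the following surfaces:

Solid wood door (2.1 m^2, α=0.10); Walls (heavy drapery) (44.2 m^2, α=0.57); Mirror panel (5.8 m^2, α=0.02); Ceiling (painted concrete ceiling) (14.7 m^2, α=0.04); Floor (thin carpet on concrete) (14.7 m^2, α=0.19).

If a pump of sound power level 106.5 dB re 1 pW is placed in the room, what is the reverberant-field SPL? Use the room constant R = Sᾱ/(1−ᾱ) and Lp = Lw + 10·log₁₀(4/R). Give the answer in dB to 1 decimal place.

96.0 dB

Σ(Sᵢαᵢ) = 2.1×0.10 + 44.2×0.57 + 5.8×0.02 + 14.7×0.04 + 14.7×0.19 = 28.901; total area S = 81.5 m^2.
ᾱ = 0.3546, so room constant R = A/(1−ᾱ) = 44.780 m^2.
Lp = Lw + 10 log₁₀(4/R) = 106.5 -10.49 = 96.0 dB.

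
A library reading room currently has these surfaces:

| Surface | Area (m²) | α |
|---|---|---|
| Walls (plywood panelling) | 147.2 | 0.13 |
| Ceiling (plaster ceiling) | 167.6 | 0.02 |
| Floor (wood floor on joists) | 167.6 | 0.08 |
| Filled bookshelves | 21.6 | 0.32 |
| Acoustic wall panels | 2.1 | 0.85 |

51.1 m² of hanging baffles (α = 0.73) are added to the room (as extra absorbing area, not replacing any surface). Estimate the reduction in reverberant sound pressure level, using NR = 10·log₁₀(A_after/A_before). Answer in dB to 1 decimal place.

2.6 dB

Equivalent absorption area: A_before = 147.2×0.13 + 167.6×0.02 + 167.6×0.08 + 21.6×0.32 + 2.1×0.85 = 44.593 m².
Added absorption = 51.1 × 0.73 = 37.303 sabins.
New total A_after = 81.896 sabins.
Reduction = 10 log₁₀(A_after/A_before) = 10 log₁₀(1.8365) = 2.6 dB.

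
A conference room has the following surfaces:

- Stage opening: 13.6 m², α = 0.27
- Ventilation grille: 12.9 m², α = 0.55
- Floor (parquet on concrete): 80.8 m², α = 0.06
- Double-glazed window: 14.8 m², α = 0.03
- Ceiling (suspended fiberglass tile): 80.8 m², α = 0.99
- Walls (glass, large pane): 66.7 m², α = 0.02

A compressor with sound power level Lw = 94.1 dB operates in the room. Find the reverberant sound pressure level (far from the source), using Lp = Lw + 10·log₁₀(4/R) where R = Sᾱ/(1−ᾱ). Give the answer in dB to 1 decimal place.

A = 97.385 sabins; S = 269.6 m².
ᾱ = 0.3612, so room constant R = A/(1−ᾱ) = 152.450 m².
Lp = 94.1 + 10·log₁₀(4/152.450) = 94.1 + (-15.81) = 78.3 dB.

78.3 dB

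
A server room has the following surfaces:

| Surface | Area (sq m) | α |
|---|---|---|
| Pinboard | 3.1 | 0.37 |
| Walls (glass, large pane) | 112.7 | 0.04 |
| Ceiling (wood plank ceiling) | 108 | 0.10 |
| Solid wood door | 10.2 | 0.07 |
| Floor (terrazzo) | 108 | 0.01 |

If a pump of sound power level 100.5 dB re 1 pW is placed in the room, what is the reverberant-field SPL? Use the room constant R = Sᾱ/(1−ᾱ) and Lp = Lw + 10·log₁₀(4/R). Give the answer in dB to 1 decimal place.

93.7 dB

Σ(Sᵢαᵢ) = 3.1·0.37 + 112.7·0.04 + 108·0.10 + 10.2·0.07 + 108·0.01 = 18.249; total area S = 342.0 sq m.
ᾱ = 0.0534, so room constant R = A/(1−ᾱ) = 19.278 sq m.
Lp = Lw + 10 log₁₀(4/R) = 100.5 -6.83 = 93.7 dB.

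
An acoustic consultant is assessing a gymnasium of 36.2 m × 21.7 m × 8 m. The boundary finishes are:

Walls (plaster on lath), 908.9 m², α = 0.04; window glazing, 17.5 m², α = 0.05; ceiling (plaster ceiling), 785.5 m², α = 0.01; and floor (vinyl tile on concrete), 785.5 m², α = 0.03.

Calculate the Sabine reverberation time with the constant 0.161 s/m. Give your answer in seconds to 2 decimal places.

Total absorption A = 908.9·0.04 + 17.5·0.05 + 785.5·0.01 + 785.5·0.03
  = 36.356 + 0.875 + 7.855 + 23.565 = 68.651 m² sabins.
V = 36.2·21.7·8 = 6284.32 m³.
RT60 = 0.161 · V / A = 0.161 × 6284.32 / 68.651 = 14.74 s.

14.74 s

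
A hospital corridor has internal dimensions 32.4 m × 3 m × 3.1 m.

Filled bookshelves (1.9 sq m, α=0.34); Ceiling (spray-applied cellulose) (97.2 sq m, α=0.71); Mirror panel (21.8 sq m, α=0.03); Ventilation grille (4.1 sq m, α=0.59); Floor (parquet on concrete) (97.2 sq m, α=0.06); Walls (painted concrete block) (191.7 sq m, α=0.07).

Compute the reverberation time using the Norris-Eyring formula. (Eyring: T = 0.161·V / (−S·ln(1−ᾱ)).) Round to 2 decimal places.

0.47 seconds

S = Σ Sᵢ = 413.9 sq m.
Absorption A = 1.9×0.34 + 97.2×0.71 + 21.8×0.03 + 4.1×0.59 + 97.2×0.06 + 191.7×0.07 = 91.982 sabins.
Mean coefficient ᾱ = A/S = 0.2222.
Eyring denominator: −S ln(1−ᾱ) = 104.007.
V = 32.4 × 3 × 3.1 = 301.32 m³.
T = 0.161·V/[−S·ln(1−ᾱ)] = 0.161·301.32/104.007 = 0.47 s.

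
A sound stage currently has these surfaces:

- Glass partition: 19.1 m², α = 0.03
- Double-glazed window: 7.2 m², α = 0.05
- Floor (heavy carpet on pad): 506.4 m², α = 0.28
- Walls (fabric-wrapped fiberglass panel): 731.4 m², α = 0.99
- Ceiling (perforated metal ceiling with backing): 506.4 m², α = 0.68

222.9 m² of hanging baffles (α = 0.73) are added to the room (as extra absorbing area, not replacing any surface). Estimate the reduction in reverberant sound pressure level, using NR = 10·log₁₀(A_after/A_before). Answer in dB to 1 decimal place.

A_before = Σ Sᵢαᵢ = 19.1·0.03 + 7.2·0.05 + 506.4·0.28 + 731.4·0.99 + 506.4·0.68 = 1211.163 sabins.
Added absorption = 222.9 × 0.73 = 162.717 sabins.
New total A_after = 1373.880 sabins.
Reduction = 10 log₁₀(A_after/A_before) = 10 log₁₀(1.1343) = 0.5 dB.

0.5 dB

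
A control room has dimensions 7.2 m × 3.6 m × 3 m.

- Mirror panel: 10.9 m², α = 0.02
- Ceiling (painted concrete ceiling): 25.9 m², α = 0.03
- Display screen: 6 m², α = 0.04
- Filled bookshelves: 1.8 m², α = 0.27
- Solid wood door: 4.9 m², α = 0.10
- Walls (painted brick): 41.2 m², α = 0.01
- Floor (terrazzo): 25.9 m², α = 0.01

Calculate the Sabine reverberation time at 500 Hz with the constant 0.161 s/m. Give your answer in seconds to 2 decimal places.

Total absorption A = 10.9*0.02 + 25.9*0.03 + 6*0.04 + 1.8*0.27 + 4.9*0.10 + 41.2*0.01 + 25.9*0.01
  = 0.218 + 0.777 + 0.240 + 0.486 + 0.490 + 0.412 + 0.259 = 2.882 m² sabins.
V = 7.2·3.6·3 = 77.76 m³.
Sabine: RT60 = 0.161 × 77.76 / 2.882 = 4.34 s.

4.34 seconds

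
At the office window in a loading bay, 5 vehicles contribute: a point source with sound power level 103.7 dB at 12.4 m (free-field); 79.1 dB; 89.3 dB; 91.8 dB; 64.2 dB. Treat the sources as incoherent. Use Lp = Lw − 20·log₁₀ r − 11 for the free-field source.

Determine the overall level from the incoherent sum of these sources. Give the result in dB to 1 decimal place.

93.9 dB

Source at 12.4 m: Lp = 103.7 − 20·log₁₀(12.4) − 11 = 70.8 dB.
Σ 10^(Lᵢ/10) = 2.461e+09.
Back to dB: 10·log₁₀ Σ = 93.9 dB.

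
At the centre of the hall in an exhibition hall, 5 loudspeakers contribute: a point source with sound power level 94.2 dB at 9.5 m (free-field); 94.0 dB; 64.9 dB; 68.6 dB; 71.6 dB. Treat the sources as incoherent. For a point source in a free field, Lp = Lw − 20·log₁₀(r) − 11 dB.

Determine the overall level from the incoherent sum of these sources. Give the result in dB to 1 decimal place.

94.0 dB

Source at 9.5 m: Lp = 94.2 − 20·log₁₀(9.5) − 11 = 63.6 dB.
Sum in the linear (power) domain: Σ 10^(Lᵢ/10) = 10^(63.6/10) + 10^(94.0/10) + 10^(64.9/10) + 10^(68.6/10) + 10^(71.6/10) = 2.539e+09.
Back to dB: 10·log₁₀ Σ = 94.0 dB.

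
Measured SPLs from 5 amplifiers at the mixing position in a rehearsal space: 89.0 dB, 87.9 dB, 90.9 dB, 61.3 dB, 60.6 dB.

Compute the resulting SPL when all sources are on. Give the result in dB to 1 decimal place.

94.2 dB

Sum in the linear (power) domain: Σ 10^(Lᵢ/10) = 10^(89.0/10) + 10^(87.9/10) + 10^(90.9/10) + 10^(61.3/10) + 10^(60.6/10) = 2.644e+09.
L_total = 10·log₁₀(2.644e+09) = 94.2 dB.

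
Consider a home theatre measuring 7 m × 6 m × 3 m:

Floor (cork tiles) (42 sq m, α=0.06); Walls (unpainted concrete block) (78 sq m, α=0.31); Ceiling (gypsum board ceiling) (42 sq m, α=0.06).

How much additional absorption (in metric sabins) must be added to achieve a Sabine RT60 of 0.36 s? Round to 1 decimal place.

Total absorption A₁ = 42·0.06 + 78·0.31 + 42·0.06
  = 2.520 + 24.180 + 2.520 = 29.220 sq m sabins.
V = 126 m³. Required absorption A₂ = 0.161 × 126 / 0.36 = 56.350 sabins.
ΔA = A₂ − A₁ = 56.350 − 29.220 = 27.1 sabins.

27.1 sabins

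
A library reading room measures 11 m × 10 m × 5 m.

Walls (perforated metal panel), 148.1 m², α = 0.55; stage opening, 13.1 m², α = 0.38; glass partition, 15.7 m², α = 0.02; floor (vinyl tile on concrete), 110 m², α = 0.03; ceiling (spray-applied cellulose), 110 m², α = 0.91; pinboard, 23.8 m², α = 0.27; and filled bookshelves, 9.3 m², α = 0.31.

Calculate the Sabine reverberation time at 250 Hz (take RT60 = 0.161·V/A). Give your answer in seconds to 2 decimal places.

Equivalent absorption area: A = 148.1×0.55 + 13.1×0.38 + 15.7×0.02 + 110×0.03 + 110×0.91 + 23.8×0.27 + 9.3×0.31 = 199.456 m².
Room volume: 550 m³.
T = 0.161 V/A = 0.161·550/199.456 = 0.44 s.

0.44 seconds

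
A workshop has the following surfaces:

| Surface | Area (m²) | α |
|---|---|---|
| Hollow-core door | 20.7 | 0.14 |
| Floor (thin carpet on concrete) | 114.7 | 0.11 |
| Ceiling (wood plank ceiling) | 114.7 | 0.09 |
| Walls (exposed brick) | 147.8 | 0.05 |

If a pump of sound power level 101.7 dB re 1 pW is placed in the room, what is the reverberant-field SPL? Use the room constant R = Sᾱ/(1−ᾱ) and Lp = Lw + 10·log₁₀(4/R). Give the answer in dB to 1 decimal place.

A = 33.228 sabins; S = 397.9 m².
ᾱ = 33.228/397.9 = 0.0835; R = Sᾱ/(1−ᾱ) = 33.228/(1−0.0835) = 36.255 m².
Lp = 101.7 + 10·log₁₀(4/36.255) = 101.7 + (-9.57) = 92.1 dB.

92.1 dB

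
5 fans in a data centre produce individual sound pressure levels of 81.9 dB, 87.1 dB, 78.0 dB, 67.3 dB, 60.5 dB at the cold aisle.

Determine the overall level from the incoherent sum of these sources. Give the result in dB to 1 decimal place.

88.7 dB

Converting to relative power and adding: 10^(81.9/10) + 10^(87.1/10) + 10^(78.0/10) + 10^(67.3/10) + 10^(60.5/10) = 7.373e+08.
Back to dB: 10·log₁₀ Σ = 88.7 dB.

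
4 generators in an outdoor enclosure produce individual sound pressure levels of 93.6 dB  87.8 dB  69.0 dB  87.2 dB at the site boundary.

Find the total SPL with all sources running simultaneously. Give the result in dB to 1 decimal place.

95.3 dB

Σ 10^(Lᵢ/10) = 3.426e+09.
Back to dB: 10·log₁₀ Σ = 95.3 dB.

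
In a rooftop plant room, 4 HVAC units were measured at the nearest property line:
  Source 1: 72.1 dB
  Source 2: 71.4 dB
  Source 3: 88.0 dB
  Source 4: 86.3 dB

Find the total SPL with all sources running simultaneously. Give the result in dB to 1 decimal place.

Σ 10^(Lᵢ/10) = 1.088e+09.
Combined level = 10 log₁₀(1.088e+09) = 90.4 dB.

90.4 dB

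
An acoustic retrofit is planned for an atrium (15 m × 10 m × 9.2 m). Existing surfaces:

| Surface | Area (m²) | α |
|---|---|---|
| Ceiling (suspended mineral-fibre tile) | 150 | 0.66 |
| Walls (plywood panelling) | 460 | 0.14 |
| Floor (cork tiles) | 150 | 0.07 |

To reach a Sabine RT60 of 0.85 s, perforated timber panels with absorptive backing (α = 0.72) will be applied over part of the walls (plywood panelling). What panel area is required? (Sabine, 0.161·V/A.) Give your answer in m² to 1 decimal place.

150.8

Summing Sᵢαᵢ: 99.000 + 64.400 + 10.500 → A₁ = 173.900 sabins.
Required A₂ = 0.161·1380/0.85 = 261.388 sabins.
ΔA needed = 261.388 − 173.900 = 87.488 sabins.
Each m² of panel replacing the walls (plywood panelling) adds (0.72 − 0.14) = 0.58 sabins.
Panel area = 87.488 / 0.58 = 150.8 m².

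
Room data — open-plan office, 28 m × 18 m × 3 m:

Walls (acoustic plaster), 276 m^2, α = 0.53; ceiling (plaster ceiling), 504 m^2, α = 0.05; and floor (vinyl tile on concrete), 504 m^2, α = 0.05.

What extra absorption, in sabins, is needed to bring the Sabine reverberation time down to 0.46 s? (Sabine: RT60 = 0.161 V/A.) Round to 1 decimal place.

Total absorption A₁ = 276*0.53 + 504*0.05 + 504*0.05
  = 146.280 + 25.200 + 25.200 = 196.680 m^2 sabins.
V = 1512 m³. Required absorption A₂ = 0.161 × 1512 / 0.46 = 529.200 sabins.
Additional absorption ΔA = 529.200 − 196.680 = 332.5 sabins.

332.5 sabins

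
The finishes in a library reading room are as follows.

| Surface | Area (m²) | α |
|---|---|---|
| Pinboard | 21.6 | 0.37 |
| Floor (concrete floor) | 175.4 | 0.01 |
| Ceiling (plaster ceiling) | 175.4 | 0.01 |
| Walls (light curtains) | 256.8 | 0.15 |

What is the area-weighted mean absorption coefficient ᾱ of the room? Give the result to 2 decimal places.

Total surface area S = 629.2 m².
Weighted sum Σ Sα = 50.020.
ᾱ = 50.020 / 629.2 = 0.08.

0.08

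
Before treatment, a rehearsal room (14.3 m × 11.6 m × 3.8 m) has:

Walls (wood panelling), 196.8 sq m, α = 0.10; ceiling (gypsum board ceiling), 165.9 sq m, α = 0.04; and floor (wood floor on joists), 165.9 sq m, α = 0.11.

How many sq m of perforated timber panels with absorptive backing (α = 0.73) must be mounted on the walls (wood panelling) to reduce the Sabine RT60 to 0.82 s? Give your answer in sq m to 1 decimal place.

Summing Sᵢαᵢ: 19.680 + 6.636 + 18.249 → A₁ = 44.565 sabins.
V = 630.344 m³. Target absorption A₂ = 0.161 × 630.344 / 0.82 = 123.763 sabins.
ΔA needed = 123.763 − 44.565 = 79.198 sabins.
Net gain per sq m: Δα = 0.73 − 0.10 = 0.63.
Area = ΔA/Δα = 79.198/0.63 = 125.7 sq m.

125.7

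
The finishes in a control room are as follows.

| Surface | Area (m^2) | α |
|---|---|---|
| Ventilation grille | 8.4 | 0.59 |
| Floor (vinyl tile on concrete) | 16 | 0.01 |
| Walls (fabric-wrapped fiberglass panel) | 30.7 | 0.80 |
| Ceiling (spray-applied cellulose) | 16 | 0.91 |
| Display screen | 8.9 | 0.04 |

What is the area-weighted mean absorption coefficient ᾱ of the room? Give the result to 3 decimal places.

0.557

Total surface area S = 80.0 m^2.
Weighted sum Σ Sα = 44.592.
ᾱ = 44.592 / 80.0 = 0.557.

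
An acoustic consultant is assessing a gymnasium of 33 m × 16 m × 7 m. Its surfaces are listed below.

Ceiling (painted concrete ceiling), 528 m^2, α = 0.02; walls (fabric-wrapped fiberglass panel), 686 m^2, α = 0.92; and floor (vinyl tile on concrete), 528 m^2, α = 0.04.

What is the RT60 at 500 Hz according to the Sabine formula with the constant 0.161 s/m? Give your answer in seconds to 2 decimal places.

Summing Sᵢαᵢ: 10.560 + 631.120 + 21.120 → A = 662.800 sabins.
Volume V = 33 × 16 × 7 = 3696 m³.
Sabine: RT60 = 0.161 × 3696 / 662.800 = 0.90 s.

0.90 s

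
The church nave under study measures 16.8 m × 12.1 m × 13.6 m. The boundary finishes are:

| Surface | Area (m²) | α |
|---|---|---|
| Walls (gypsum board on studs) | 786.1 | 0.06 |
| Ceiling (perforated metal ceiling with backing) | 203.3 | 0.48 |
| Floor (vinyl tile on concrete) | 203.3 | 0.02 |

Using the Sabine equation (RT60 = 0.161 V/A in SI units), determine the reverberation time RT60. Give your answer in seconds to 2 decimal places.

2.99 s

Equivalent absorption area: A = 786.1*0.06 + 203.3*0.48 + 203.3*0.02 = 148.816 m².
Room volume: 2764.608 m³.
RT60 = 0.161 · V / A = 0.161 × 2764.608 / 148.816 = 2.99 s.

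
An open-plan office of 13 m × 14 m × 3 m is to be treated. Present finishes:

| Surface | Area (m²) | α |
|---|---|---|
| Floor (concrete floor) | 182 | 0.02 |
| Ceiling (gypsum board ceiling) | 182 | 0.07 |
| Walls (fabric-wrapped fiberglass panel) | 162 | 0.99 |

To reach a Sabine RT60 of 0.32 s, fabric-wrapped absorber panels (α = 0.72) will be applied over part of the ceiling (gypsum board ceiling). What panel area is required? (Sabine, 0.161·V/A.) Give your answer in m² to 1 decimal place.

A₁ = Σ Sᵢαᵢ = 182*0.02 + 182*0.07 + 162*0.99 = 176.760 sabins.
V = 546 m³. Target absorption A₂ = 0.161 × 546 / 0.32 = 274.706 sabins.
ΔA needed = 274.706 − 176.760 = 97.946 sabins.
Net gain per m²: Δα = 0.72 − 0.07 = 0.65.
Area = ΔA/Δα = 97.946/0.65 = 150.7 m².

150.7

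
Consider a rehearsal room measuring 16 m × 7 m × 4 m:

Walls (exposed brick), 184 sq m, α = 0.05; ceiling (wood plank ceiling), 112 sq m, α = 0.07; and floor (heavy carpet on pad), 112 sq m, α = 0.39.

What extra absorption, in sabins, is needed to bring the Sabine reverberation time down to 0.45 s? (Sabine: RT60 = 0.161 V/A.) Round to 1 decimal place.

99.6 sabins

A₁ = Σ Sᵢαᵢ = 184·0.05 + 112·0.07 + 112·0.39 = 60.720 sabins.
V = 448 m³. Required absorption A₂ = 0.161 × 448 / 0.45 = 160.284 sabins.
ΔA = A₂ − A₁ = 160.284 − 60.720 = 99.6 sabins.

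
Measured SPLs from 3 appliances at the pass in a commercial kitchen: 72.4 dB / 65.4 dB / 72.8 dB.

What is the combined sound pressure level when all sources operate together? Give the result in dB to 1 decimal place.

Converting to relative power and adding: 10^(72.4/10) + 10^(65.4/10) + 10^(72.8/10) = 3.99e+07.
Combined level = 10 log₁₀(3.99e+07) = 76.0 dB.

76.0 dB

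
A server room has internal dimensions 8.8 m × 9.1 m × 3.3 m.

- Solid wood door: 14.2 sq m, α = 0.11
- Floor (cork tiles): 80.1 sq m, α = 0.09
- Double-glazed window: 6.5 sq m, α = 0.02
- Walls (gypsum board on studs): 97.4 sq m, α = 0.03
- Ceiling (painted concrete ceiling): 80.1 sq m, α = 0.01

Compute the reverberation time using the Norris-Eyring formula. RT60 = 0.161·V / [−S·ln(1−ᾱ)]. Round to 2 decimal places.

S = Σ Sᵢ = 278.3 sq m.
Absorption A = 14.2×0.11 + 80.1×0.09 + 6.5×0.02 + 97.4×0.03 + 80.1×0.01 = 12.624 sabins.
Mean coefficient ᾱ = A/S = 0.0454.
Eyring denominator: −S ln(1−ᾱ) = 12.931.
V = 8.8 × 9.1 × 3.3 = 264.264 m³.
RT60 = 0.161 × 264.264 / 12.931 = 3.29 s.

3.29 seconds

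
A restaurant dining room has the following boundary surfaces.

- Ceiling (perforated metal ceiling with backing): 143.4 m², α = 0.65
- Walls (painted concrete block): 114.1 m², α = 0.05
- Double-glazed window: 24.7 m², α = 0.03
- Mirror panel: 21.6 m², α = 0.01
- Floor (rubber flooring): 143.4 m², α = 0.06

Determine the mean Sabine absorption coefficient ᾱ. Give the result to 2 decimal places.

0.24

Total surface area S = 447.2 m².
A = 143.4*0.65 + 114.1*0.05 + 24.7*0.03 + 21.6*0.01 + 143.4*0.06 = 108.476 sabins.
ᾱ = 108.476 / 447.2 = 0.24.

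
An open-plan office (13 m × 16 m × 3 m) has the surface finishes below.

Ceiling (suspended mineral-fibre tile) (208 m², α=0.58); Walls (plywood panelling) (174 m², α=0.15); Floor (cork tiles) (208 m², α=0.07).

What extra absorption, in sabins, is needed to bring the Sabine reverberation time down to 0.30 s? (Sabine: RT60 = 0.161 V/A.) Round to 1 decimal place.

Equivalent absorption area: A₁ = 208*0.58 + 174*0.15 + 208*0.07 = 161.300 m².
For T = 0.30 s, need A₂ = 0.161·V/T = 0.161·624/0.30 = 334.880 sabins.
Additional absorption ΔA = 334.880 − 161.300 = 173.6 sabins.

173.6 sabins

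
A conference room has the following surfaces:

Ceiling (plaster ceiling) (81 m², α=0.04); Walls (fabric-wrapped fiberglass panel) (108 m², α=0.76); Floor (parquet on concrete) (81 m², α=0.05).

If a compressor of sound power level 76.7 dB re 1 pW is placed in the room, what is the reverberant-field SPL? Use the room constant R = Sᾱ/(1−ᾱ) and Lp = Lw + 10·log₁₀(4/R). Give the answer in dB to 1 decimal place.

Σ(Sᵢαᵢ) = 81×0.04 + 108×0.76 + 81×0.05 = 89.370; total area S = 270.0 m².
ᾱ = 89.370/270.0 = 0.3310; R = Sᾱ/(1−ᾱ) = 89.370/(1−0.3310) = 133.587 m².
Lp = Lw + 10 log₁₀(4/R) = 76.7 -15.24 = 61.5 dB.

61.5 dB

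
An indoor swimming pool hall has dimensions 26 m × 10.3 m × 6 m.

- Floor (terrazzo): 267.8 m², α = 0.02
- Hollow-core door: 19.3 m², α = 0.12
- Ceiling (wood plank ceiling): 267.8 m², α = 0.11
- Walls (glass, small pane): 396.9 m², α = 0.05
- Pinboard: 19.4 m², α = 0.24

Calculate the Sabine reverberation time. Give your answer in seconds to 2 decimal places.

Equivalent absorption area: A = 267.8·0.02 + 19.3·0.12 + 267.8·0.11 + 396.9·0.05 + 19.4·0.24 = 61.631 m².
Room volume: 1606.8 m³.
RT60 = 0.161 · V / A = 0.161 × 1606.8 / 61.631 = 4.20 s.

4.20 s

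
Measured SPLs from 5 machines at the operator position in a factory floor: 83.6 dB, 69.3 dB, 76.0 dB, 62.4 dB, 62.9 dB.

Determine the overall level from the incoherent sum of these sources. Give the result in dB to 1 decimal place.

84.5 dB

Sum in the linear (power) domain: Σ 10^(Lᵢ/10) = 10^(83.6/10) + 10^(69.3/10) + 10^(76.0/10) + 10^(62.4/10) + 10^(62.9/10) = 2.811e+08.
L_total = 10·log₁₀(2.811e+08) = 84.5 dB.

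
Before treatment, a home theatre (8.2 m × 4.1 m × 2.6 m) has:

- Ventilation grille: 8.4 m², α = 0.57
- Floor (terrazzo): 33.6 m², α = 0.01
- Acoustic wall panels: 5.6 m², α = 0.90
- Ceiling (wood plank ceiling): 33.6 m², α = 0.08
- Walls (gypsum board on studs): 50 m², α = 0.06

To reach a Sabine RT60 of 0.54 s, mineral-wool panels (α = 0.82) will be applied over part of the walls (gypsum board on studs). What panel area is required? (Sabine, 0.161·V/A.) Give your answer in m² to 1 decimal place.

Summing Sᵢαᵢ: 4.788 + 0.336 + 5.040 + 2.688 + 3.000 → A₁ = 15.852 sabins.
V = 87.412 m³. Target absorption A₂ = 0.161 × 87.412 / 0.54 = 26.062 sabins.
Absorption to add: 26.062 − 15.852 = 10.210 sabins.
Each m² of panel replacing the walls (gypsum board on studs) adds (0.82 − 0.06) = 0.76 sabins.
Area = ΔA/Δα = 10.210/0.76 = 13.4 m².

13.4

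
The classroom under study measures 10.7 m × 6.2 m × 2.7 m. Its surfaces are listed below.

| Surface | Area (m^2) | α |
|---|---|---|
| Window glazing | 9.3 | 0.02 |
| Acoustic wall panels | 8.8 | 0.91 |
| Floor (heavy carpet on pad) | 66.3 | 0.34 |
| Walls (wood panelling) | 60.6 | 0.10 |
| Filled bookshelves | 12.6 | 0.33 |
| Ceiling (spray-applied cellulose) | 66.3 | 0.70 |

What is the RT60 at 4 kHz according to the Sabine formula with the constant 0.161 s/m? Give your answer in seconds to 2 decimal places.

0.33 s

A = Σ Sᵢαᵢ = 9.3·0.02 + 8.8·0.91 + 66.3·0.34 + 60.6·0.10 + 12.6·0.33 + 66.3·0.70 = 87.364 sabins.
V = 10.7·6.2·2.7 = 179.118 m³.
Sabine: RT60 = 0.161 × 179.118 / 87.364 = 0.33 s.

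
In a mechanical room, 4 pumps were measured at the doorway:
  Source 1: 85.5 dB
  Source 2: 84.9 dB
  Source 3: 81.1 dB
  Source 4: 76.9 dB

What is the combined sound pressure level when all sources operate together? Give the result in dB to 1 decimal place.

Converting to relative power and adding: 10^(85.5/10) + 10^(84.9/10) + 10^(81.1/10) + 10^(76.9/10) = 8.416e+08.
Back to dB: 10·log₁₀ Σ = 89.3 dB.

89.3 dB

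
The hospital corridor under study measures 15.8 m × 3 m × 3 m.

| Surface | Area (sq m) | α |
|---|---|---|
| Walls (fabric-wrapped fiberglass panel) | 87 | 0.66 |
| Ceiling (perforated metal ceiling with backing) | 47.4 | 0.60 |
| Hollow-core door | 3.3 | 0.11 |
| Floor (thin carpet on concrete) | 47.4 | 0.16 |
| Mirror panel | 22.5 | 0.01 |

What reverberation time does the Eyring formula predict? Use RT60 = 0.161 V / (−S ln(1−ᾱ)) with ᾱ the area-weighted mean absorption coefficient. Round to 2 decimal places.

0.18 s

S = Σ Sᵢ = 207.6 sq m.
Σ(Sᵢαᵢ) = 87×0.66 + 47.4×0.60 + 3.3×0.11 + 47.4×0.16 + 22.5×0.01 = 94.032.
Mean coefficient ᾱ = A/S = 0.4529.
Eyring denominator: −S ln(1−ᾱ) = 125.208.
V = 15.8 × 3 × 3 = 142.2 m³.
T = 0.161·V/[−S·ln(1−ᾱ)] = 0.161·142.2/125.208 = 0.18 s.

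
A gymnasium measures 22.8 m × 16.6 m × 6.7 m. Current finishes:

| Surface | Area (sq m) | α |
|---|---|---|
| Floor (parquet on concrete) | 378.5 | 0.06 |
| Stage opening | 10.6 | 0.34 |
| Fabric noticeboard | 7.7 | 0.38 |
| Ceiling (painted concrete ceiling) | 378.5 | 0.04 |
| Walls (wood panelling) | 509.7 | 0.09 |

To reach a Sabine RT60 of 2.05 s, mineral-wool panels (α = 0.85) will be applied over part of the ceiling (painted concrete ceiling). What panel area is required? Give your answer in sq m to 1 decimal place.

A₁ = Σ Sᵢαᵢ = 378.5*0.06 + 10.6*0.34 + 7.7*0.38 + 378.5*0.04 + 509.7*0.09 = 90.253 sabins.
V = 2535.816 m³. Target absorption A₂ = 0.161 × 2535.816 / 2.05 = 199.154 sabins.
Absorption to add: 199.154 − 90.253 = 108.901 sabins.
Each sq m of panel replacing the ceiling (painted concrete ceiling) adds (0.85 − 0.04) = 0.81 sabins.
Area = ΔA/Δα = 108.901/0.81 = 134.4 sq m.

134.4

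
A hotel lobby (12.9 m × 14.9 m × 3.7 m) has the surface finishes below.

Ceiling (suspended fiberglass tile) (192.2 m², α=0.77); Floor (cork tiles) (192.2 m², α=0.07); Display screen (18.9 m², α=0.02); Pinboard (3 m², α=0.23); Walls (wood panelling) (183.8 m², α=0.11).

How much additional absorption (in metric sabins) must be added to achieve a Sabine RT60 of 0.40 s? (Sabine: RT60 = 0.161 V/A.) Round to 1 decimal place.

Summing Sᵢαᵢ: 147.994 + 13.454 + 0.378 + 0.690 + 20.218 → A₁ = 182.734 sabins.
Target A₂ = 0.161·711.177/0.40 = 286.249 sabins (V = 711.177 m³).
Shortfall: 286.249 − 182.734 = 103.5 sabins.

103.5 sabins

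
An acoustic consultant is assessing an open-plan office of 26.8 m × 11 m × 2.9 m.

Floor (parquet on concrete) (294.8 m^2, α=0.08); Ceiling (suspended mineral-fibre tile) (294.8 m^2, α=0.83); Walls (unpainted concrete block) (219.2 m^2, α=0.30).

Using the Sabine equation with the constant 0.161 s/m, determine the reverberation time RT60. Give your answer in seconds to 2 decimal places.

Total absorption A = 294.8*0.08 + 294.8*0.83 + 219.2*0.30
  = 23.584 + 244.684 + 65.760 = 334.028 m^2 sabins.
Room volume: 854.92 m³.
RT60 = 0.161 · V / A = 0.161 × 854.92 / 334.028 = 0.41 s.

0.41 sec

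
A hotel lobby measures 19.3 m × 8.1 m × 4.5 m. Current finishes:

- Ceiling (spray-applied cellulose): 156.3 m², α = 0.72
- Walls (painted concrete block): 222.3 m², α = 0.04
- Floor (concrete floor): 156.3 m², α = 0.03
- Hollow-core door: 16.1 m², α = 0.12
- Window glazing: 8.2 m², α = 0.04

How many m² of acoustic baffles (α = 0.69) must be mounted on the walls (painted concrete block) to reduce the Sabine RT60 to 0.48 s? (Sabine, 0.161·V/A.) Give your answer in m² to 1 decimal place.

Equivalent absorption area: A₁ = 156.3*0.72 + 222.3*0.04 + 156.3*0.03 + 16.1*0.12 + 8.2*0.04 = 128.377 m².
Required A₂ = 0.161·703.485/0.48 = 235.961 sabins.
Absorption to add: 235.961 − 128.377 = 107.584 sabins.
Net gain per m²: Δα = 0.69 − 0.04 = 0.65.
Area = ΔA/Δα = 107.584/0.65 = 165.5 m².

165.5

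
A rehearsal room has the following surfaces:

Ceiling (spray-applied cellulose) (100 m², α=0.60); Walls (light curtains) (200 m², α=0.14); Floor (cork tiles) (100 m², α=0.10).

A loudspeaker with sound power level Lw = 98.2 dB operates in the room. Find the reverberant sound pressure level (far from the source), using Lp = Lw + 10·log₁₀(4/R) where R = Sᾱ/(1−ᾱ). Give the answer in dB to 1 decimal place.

83.1 dB

Σ(Sᵢαᵢ) = 100·0.60 + 200·0.14 + 100·0.10 = 98.000; total area S = 400.0 m².
ᾱ = 98.000/400.0 = 0.2450; R = Sᾱ/(1−ᾱ) = 98.000/(1−0.2450) = 129.801 m².
Lp = Lw + 10 log₁₀(4/R) = 98.2 -15.11 = 83.1 dB.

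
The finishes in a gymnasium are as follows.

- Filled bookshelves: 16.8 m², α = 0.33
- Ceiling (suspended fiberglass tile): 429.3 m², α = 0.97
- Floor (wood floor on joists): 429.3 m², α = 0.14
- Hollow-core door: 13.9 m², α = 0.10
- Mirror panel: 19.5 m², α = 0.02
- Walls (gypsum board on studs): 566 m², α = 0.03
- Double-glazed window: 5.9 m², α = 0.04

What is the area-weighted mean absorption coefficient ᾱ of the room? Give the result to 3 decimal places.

S = Σ Sᵢ = 16.8 + 429.3 + 429.3 + 13.9 + 19.5 + 566 + 5.9 = 1480.7 m².
Weighted sum Σ Sα = 501.063.
ᾱ = 501.063 / 1480.7 = 0.338.

0.338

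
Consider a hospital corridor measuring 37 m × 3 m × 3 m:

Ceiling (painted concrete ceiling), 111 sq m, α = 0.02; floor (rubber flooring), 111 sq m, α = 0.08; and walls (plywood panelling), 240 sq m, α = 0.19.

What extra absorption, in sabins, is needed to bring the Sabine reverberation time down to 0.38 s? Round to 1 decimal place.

Equivalent absorption area: A₁ = 111×0.02 + 111×0.08 + 240×0.19 = 56.700 sq m.
Target A₂ = 0.161·333/0.38 = 141.087 sabins (V = 333 m³).
Shortfall: 141.087 − 56.700 = 84.4 sabins.

84.4 sabins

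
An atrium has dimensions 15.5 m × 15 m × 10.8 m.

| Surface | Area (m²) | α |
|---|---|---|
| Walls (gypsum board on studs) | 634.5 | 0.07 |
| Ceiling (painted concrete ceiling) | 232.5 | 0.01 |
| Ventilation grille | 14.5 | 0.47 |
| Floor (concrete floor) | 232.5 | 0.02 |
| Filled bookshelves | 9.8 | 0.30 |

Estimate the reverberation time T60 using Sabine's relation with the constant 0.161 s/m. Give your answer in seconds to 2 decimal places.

Summing Sᵢαᵢ: 44.415 + 2.325 + 6.815 + 4.650 + 2.940 → A = 61.145 sabins.
Room volume: 2511 m³.
Sabine: RT60 = 0.161 × 2511 / 61.145 = 6.61 s.

6.61 seconds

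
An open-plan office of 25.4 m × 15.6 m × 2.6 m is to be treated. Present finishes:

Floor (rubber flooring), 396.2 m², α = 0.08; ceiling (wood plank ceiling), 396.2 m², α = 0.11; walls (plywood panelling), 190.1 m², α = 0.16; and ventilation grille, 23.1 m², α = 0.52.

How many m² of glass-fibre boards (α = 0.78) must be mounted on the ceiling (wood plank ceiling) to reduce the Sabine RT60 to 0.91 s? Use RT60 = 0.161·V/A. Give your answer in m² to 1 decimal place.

96.4

Equivalent absorption area: A₁ = 396.2×0.08 + 396.2×0.11 + 190.1×0.16 + 23.1×0.52 = 117.706 m².
V = 1030.224 m³. Target absorption A₂ = 0.161 × 1030.224 / 0.91 = 182.270 sabins.
ΔA needed = 182.270 − 117.706 = 64.564 sabins.
Each m² of panel replacing the ceiling (wood plank ceiling) adds (0.78 − 0.11) = 0.67 sabins.
Panel area = 64.564 / 0.67 = 96.4 m².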